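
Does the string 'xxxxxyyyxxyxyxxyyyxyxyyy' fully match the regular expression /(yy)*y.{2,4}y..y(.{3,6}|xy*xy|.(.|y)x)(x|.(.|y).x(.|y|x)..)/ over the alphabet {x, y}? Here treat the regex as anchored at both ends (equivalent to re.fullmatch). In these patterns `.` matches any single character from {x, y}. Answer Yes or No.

No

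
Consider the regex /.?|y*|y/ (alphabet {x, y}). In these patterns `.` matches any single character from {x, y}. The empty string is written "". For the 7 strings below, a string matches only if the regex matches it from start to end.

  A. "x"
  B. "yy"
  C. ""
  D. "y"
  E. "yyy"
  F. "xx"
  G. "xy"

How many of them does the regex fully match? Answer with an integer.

A. "x" → match
B. "yy" → match
C. "" → match
D. "y" → match
E. "yyy" → match
F. "xx" → no match
G. "xy" → no match
Total matched: 5

5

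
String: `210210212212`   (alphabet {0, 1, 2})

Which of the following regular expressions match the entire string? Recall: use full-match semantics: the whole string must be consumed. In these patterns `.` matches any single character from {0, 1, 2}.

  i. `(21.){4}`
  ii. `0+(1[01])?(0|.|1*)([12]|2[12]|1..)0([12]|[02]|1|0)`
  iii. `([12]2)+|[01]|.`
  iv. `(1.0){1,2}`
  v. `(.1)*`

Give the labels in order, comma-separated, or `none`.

i

i → match
ii → no match — must start with `0`
iii → no match
iv → no match — must start with `1`
v → no match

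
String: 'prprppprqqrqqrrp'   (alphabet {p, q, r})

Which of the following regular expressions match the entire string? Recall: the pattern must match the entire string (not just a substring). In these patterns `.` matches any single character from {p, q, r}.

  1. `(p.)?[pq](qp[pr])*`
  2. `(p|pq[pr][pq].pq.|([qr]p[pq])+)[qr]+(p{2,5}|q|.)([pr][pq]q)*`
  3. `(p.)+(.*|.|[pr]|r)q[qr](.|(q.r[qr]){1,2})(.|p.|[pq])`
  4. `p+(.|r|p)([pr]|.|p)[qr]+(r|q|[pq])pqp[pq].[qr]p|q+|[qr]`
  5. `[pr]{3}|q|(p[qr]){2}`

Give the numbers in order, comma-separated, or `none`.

3

1 → no match
2 → no match
3 → match
4 → no match
5 → no match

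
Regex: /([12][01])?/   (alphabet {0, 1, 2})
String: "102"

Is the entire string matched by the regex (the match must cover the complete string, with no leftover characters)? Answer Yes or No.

No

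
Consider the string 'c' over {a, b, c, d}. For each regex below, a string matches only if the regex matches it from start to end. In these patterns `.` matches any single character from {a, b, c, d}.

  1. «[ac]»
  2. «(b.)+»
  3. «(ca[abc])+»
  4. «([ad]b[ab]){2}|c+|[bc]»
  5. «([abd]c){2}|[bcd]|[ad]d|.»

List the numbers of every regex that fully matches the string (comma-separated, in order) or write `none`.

1 → match
2 → no match — must start with 'b'
3 → no match — must start with 'ca'
4 → match
5 → match

1, 4, 5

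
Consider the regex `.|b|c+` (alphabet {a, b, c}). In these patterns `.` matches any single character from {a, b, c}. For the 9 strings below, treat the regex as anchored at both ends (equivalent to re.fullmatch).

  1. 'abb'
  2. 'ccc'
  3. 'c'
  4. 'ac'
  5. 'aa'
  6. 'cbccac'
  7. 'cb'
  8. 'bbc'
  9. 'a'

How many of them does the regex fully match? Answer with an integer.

1. 'abb' → no match
2. 'ccc' → match
3. 'c' → match
4. 'ac' → no match
5. 'aa' → no match
6. 'cbccac' → no match
7. 'cb' → no match
8. 'bbc' → no match
9. 'a' → match
Total matched: 3

3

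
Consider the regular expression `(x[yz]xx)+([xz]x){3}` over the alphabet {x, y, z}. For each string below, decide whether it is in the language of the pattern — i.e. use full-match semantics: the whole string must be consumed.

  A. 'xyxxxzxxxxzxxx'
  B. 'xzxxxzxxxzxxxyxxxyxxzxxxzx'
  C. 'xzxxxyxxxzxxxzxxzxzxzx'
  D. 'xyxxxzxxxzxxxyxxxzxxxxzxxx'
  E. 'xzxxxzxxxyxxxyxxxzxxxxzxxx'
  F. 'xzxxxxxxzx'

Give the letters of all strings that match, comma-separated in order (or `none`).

A, B, C, D, E, F

A → match
B → match
C → match
D → match
E → match
F → match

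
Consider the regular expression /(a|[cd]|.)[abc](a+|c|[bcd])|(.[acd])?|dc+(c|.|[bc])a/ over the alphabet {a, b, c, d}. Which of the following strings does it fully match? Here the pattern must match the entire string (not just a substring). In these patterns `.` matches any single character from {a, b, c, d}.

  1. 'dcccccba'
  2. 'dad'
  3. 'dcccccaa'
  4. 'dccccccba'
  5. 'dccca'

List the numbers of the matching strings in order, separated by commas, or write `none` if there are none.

1 → match
2 → match
3 → match
4 → match
5 → match

1, 2, 3, 4, 5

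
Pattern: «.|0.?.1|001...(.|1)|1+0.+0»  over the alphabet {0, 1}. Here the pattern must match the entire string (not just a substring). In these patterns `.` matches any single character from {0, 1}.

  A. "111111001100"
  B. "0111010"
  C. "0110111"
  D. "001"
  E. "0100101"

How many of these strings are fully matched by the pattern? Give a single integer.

A. "111111001100" → match
B. "0111010" → no match
C. "0110111" → no match
D. "001" → match
E. "0100101" → no match
Total matched: 2

2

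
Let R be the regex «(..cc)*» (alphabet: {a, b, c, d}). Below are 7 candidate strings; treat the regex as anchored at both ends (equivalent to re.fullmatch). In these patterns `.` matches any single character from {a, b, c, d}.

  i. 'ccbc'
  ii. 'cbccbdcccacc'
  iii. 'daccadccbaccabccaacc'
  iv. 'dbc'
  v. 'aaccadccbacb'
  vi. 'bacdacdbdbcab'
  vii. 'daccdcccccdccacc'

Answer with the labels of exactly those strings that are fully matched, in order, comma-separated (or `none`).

ii, iii

i → no match
ii → match
iii → match
iv → no match
v → no match
vi → no match
vii → no match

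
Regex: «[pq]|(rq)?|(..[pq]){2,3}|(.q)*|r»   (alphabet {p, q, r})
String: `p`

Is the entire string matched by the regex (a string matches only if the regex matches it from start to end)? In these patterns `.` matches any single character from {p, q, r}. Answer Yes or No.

Yes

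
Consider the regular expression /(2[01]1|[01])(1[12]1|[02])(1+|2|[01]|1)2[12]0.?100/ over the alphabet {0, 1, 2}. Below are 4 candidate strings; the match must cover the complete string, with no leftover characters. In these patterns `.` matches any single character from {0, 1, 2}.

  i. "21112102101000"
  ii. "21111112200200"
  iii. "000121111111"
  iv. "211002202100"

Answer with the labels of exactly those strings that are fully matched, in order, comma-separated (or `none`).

i → no match — must end with "100"
ii → no match — must end with "100"
iii. "000121111111" → no match — must end with "100"
iv. "211002202100" → match

iv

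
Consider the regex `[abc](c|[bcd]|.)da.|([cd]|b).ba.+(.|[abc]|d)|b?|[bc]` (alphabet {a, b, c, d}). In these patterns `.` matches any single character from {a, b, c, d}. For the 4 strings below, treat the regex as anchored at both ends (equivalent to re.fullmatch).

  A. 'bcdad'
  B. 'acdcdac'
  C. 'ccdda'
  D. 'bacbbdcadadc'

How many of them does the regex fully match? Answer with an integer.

1

A. 'bcdad' → match
B. 'acdcdac' → no match
C. 'ccdda' → no match
D. 'bacbbdcadadc' → no match
Total matched: 1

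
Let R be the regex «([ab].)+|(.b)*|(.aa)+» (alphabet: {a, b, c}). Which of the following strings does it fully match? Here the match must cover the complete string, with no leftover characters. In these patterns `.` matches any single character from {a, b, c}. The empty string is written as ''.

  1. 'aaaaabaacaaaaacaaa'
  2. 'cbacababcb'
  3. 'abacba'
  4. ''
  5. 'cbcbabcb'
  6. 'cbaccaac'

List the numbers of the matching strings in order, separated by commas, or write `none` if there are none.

3, 4, 5

1 → no match
2 → no match
3 → match
4 → match
5 → match
6 → no match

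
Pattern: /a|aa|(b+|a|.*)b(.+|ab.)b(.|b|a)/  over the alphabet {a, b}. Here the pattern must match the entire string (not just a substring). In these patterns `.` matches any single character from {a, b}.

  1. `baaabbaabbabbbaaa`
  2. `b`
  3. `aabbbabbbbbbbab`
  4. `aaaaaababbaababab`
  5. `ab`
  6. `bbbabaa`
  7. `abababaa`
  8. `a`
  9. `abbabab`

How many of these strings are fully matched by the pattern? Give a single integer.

1

1 → no match
2 → no match
3 → no match
4 → no match
5 → no match
6 → no match
7 → no match
8 → match
9 → no match
Total matched: 1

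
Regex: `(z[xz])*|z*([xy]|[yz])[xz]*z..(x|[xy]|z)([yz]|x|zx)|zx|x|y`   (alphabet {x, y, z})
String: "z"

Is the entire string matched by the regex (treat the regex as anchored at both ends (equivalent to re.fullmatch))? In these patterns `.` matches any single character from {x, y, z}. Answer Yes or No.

No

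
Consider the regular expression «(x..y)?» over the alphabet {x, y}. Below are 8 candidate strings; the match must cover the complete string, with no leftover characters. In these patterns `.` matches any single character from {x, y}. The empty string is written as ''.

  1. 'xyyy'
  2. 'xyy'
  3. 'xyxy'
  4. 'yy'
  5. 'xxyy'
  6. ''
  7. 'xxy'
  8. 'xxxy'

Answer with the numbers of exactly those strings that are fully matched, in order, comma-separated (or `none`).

1, 3, 5, 6, 8

1. 'xyyy' → match
2. 'xyy' → no match
3. 'xyxy' → match
4. 'yy' → no match
5. 'xxyy' → match
6. '' → match
7. 'xxy' → no match
8. 'xxxy' → match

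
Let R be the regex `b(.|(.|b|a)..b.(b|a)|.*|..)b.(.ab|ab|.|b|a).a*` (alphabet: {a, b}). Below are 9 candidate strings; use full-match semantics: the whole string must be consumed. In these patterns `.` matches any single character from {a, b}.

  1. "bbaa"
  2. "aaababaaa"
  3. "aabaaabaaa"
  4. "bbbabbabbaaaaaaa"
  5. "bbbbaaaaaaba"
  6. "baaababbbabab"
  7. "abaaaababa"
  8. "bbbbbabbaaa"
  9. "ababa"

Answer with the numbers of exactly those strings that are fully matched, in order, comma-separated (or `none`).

4, 8

1 → no match
2 → no match — must start with "b"
3 → no match — must start with "b"
4 → match
5 → no match
6 → no match
7 → no match — must start with "b"
8 → match
9 → no match — must start with "b"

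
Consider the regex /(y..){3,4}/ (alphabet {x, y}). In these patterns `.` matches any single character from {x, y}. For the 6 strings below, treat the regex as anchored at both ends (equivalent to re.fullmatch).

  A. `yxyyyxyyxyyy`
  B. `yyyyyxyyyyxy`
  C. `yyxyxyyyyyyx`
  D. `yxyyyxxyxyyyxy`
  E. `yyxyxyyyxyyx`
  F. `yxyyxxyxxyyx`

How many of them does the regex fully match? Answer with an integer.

A → match
B → match
C → match
D → no match
E → match
F → match
Total matched: 5

5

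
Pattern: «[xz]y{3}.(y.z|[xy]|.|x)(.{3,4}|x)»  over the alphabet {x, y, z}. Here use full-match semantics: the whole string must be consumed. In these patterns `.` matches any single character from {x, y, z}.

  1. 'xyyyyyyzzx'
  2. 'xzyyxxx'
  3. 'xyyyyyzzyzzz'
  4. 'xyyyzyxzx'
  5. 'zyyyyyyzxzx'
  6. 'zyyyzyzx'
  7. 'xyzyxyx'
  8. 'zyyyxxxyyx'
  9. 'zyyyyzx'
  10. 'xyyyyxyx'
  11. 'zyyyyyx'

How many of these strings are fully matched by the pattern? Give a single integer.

1 → match
2 → no match
3 → match
4 → match
5 → match
6 → no match
7 → no match
8 → match
9 → match
10 → no match
11 → match
Total matched: 7

7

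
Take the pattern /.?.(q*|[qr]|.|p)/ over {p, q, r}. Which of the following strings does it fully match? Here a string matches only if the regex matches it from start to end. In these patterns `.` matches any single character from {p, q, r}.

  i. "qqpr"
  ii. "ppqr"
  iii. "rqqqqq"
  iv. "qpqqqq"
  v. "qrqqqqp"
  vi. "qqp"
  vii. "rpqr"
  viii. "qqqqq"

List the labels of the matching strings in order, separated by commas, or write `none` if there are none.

iii, iv, vi, viii

i. "qqpr" → no match
ii. "ppqr" → no match
iii. "rqqqqq" → match
iv. "qpqqqq" → match
v. "qrqqqqp" → no match
vi. "qqp" → match
vii. "rpqr" → no match
viii. "qqqqq" → match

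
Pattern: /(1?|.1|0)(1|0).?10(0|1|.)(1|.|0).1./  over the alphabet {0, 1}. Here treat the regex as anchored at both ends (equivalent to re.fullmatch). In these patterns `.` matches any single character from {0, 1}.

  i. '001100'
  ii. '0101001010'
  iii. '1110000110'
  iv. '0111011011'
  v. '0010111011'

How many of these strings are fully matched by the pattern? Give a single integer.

2

i → no match
ii → match
iii → no match
iv → match
v → no match
Total matched: 2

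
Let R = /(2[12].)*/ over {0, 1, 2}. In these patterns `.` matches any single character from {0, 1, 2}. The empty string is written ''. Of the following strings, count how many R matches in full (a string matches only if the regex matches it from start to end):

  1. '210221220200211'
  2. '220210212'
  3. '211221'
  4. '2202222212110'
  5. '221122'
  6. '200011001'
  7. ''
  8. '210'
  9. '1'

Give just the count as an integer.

1 → no match
2. '220210212' → match
3. '211221' → match
4 → no match
5. '221122' → no match
6. '200011001' → no match
7. '' → match
8. '210' → match
9. '1' → no match
Total matched: 4

4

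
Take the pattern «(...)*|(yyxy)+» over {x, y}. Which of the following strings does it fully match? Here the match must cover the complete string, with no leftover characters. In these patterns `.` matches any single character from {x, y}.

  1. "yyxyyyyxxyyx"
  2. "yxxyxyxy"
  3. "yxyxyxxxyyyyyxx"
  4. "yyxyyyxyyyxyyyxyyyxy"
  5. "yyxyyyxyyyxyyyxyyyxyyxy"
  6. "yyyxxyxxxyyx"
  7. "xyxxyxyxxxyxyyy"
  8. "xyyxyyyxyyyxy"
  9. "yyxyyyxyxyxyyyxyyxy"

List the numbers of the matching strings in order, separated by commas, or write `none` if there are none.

1 → match
2 → no match
3 → match
4 → match
5 → no match
6 → match
7 → match
8 → no match
9 → no match

1, 3, 4, 6, 7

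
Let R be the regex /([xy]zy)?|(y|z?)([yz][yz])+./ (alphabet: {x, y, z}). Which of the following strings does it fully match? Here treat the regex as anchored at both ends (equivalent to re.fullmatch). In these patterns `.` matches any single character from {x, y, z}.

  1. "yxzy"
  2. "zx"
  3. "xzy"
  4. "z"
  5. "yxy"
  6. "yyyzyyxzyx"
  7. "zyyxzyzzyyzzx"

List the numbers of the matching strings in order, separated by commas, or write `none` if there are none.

3

1 → no match
2 → no match
3 → match
4 → no match
5 → no match
6 → no match
7 → no match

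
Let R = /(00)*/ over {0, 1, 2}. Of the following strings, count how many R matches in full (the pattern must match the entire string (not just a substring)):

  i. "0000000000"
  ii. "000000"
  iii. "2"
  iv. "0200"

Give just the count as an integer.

2

i. "0000000000" → match
ii. "000000" → match
iii. "2" → no match
iv. "0200" → no match
Total matched: 2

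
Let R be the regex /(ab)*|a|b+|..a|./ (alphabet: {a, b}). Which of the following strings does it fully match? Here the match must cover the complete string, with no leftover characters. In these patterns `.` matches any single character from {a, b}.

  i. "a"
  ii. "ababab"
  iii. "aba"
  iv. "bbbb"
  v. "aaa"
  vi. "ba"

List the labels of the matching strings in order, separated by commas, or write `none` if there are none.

i → match
ii → match
iii → match
iv → match
v → match
vi → no match

i, ii, iii, iv, v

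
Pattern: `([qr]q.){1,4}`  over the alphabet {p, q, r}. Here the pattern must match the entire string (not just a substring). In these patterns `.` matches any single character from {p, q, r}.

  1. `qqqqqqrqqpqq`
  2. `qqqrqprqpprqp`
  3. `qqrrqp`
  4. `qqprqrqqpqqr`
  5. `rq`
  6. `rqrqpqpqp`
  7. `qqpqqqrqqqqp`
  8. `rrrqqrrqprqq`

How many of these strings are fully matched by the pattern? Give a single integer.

1 → no match
2 → no match
3 → match
4 → match
5 → no match
6 → no match
7 → match
8 → no match
Total matched: 3

3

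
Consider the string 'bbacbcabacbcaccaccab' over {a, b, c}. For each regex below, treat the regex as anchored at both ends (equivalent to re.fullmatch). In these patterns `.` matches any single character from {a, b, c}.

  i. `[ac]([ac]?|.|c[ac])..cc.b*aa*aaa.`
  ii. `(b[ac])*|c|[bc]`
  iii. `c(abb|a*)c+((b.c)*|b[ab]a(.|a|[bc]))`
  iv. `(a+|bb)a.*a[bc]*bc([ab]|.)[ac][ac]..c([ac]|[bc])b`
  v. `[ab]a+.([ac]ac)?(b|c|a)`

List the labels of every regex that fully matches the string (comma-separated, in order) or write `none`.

iv

i → no match
ii → no match
iii → no match — must start with 'c'
iv → match
v → no match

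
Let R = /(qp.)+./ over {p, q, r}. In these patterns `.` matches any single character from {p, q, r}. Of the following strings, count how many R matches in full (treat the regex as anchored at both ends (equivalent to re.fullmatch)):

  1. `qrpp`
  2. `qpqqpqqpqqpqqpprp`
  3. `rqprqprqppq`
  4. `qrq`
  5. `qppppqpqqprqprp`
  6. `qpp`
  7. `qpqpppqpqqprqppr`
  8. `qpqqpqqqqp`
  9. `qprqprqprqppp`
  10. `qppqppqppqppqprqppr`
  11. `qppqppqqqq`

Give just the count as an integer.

2

1 → no match — must start with `qp`
2 → no match
3 → no match — must start with `qp`
4 → no match — must start with `qp`
5 → no match
6 → no match
7 → no match
8 → no match
9 → match
10 → match
11 → no match
Total matched: 2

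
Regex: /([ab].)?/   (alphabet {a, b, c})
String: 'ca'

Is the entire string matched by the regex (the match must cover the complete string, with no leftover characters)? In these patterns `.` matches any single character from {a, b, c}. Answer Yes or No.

No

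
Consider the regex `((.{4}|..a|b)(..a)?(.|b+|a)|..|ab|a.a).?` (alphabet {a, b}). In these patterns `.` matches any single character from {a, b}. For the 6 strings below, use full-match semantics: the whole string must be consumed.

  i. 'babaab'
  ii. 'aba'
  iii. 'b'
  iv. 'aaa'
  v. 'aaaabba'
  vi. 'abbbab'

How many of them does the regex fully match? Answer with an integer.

i → match
ii → match
iii → no match
iv → match
v → match
vi → match
Total matched: 5

5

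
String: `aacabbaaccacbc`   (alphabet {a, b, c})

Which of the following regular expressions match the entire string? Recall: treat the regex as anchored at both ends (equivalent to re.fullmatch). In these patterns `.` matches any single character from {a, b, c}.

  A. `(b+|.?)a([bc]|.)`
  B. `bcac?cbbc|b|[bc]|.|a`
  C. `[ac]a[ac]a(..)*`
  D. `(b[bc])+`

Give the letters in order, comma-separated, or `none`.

C

A → no match
B → no match
C → match
D → no match — must start with `b`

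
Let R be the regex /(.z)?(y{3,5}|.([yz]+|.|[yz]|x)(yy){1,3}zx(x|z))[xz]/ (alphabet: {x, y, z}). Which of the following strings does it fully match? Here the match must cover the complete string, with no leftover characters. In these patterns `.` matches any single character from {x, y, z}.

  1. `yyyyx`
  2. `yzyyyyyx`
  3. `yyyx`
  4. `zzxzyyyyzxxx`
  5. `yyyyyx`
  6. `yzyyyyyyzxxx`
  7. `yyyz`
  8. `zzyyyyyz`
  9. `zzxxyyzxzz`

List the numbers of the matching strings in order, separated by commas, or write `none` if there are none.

1. `yyyyx` → match
2. `yzyyyyyx` → match
3. `yyyx` → match
4. `zzxzyyyyzxxx` → match
5. `yyyyyx` → match
6. `yzyyyyyyzxxx` → match
7. `yyyz` → match
8. `zzyyyyyz` → match
9. `zzxxyyzxzz` → match

1, 2, 3, 4, 5, 6, 7, 8, 9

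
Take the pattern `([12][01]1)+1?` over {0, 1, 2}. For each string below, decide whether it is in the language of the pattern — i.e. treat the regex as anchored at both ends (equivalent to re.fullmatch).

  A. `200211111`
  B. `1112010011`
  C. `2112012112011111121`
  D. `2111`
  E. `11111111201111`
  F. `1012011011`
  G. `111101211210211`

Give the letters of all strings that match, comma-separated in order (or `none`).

A → no match
B → no match
C → no match
D → match
E → no match
F → match
G → no match

D, F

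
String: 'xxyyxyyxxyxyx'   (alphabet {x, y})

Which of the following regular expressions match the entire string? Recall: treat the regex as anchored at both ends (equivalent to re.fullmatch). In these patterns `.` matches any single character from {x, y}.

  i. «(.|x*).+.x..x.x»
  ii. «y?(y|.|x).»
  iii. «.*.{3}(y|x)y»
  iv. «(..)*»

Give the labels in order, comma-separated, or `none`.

i

i → match
ii → no match
iii → no match — must end with 'y'
iv → no match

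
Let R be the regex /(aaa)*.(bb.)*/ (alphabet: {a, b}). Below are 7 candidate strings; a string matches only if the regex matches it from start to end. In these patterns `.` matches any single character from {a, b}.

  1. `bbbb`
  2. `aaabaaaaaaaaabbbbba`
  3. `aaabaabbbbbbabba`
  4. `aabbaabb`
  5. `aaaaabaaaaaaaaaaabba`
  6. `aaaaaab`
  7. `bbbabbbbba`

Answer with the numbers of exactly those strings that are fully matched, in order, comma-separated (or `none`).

1 → match
2 → no match
3 → no match
4 → no match
5 → no match
6 → match
7 → match

1, 6, 7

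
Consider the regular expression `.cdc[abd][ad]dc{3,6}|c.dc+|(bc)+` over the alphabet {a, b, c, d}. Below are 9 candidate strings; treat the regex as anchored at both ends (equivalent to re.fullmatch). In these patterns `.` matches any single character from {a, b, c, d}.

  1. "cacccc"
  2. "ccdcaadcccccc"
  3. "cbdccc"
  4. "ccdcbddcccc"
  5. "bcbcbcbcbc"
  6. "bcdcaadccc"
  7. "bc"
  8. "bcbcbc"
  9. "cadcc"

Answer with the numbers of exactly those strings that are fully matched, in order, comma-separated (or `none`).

1 → no match
2 → match
3 → match
4 → match
5 → match
6 → match
7 → match
8 → match
9 → match

2, 3, 4, 5, 6, 7, 8, 9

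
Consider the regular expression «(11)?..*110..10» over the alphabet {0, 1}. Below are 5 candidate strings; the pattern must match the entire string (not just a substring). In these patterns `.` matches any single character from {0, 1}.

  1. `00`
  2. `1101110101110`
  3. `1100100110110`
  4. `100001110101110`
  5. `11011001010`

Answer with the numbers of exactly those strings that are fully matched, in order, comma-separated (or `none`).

1 → no match — must end with `10`
2 → no match
3 → no match
4 → no match
5 → no match

none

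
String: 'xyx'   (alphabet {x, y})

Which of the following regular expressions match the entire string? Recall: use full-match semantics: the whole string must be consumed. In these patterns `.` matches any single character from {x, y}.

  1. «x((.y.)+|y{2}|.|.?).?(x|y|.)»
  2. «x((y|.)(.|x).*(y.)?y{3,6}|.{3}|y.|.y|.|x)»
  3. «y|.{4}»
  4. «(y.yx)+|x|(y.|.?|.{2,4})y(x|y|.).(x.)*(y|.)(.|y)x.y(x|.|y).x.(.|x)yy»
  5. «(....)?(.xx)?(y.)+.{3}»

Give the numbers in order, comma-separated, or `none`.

1 → match
2 → match
3 → no match
4 → no match
5 → no match

1, 2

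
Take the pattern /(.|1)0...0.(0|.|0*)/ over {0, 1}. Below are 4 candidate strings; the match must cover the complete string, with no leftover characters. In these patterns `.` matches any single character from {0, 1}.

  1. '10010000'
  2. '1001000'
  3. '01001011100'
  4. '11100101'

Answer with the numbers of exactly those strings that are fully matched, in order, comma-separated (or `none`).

1, 2

1 → match
2 → match
3 → no match
4 → no match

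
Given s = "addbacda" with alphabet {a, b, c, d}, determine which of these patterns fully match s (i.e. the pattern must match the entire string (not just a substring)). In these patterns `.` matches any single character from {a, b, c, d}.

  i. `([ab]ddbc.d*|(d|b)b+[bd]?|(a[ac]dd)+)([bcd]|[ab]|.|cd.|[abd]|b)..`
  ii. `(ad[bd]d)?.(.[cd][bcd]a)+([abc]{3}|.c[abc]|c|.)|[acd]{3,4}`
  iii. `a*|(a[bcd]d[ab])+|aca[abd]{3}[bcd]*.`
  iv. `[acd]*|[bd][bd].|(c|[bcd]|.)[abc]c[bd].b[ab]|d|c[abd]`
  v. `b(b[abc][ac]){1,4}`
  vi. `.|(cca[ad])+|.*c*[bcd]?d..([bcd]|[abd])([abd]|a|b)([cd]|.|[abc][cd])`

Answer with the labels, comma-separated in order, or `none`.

iii, vi

i → no match
ii → no match
iii → match
iv → no match
v → no match — must start with "bb"
vi → match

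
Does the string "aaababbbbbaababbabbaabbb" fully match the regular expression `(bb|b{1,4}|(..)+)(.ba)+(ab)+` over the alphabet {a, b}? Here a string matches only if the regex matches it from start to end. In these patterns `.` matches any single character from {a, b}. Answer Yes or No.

Every match must end with "ab", but "aaababbbbbaababbabbaabbb" does not.

No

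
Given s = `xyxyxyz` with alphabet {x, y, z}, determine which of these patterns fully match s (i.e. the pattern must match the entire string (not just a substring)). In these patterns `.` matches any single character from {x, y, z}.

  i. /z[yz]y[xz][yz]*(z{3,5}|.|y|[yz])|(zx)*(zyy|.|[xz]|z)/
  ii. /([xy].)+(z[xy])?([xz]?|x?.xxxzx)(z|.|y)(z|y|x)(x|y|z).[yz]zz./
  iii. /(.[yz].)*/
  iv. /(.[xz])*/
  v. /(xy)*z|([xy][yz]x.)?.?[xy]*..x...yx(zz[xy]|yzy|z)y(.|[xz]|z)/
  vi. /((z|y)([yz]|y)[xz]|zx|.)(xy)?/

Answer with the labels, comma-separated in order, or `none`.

i → no match
ii → no match
iii → no match
iv → no match
v → match
vi → no match

v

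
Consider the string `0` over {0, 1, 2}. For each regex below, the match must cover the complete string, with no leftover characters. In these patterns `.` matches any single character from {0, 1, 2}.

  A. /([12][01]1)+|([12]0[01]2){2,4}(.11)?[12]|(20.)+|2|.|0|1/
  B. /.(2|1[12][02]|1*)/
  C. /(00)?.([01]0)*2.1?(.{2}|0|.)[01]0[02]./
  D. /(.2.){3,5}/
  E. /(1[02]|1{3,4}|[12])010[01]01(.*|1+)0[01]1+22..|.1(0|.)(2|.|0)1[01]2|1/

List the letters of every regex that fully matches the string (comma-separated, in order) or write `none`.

A → match
B → match
C → no match
D → no match
E → no match

A, B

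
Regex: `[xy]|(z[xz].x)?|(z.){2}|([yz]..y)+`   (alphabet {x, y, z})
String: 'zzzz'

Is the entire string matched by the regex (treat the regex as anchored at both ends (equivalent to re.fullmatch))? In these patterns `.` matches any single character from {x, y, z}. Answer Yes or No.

Yes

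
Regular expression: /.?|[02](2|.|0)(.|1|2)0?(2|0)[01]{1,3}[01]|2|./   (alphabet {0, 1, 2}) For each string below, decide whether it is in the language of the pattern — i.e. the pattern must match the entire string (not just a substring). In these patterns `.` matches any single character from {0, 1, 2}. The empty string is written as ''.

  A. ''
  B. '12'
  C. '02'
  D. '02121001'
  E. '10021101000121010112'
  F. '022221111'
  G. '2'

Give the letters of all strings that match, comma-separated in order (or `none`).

A, D, G

A → match
B → no match
C → no match
D → match
E → no match
F → no match
G → match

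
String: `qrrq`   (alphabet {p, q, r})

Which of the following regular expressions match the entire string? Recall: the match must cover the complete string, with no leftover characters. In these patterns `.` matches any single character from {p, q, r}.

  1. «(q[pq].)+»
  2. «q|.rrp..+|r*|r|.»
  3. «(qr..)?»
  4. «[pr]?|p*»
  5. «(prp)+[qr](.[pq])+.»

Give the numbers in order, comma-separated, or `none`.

3

1 → no match
2 → no match
3 → match
4 → no match
5 → no match — must start with `prp`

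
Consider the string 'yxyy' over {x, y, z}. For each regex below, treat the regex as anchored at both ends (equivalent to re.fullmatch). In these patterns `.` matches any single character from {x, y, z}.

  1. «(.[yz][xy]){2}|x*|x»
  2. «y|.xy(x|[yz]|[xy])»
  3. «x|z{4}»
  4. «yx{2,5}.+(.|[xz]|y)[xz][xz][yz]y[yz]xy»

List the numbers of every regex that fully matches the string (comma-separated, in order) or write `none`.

1 → no match
2 → match
3 → no match
4 → no match — must end with 'xy'

2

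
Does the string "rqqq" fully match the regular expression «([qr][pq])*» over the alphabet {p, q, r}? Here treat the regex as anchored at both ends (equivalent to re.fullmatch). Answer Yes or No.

Yes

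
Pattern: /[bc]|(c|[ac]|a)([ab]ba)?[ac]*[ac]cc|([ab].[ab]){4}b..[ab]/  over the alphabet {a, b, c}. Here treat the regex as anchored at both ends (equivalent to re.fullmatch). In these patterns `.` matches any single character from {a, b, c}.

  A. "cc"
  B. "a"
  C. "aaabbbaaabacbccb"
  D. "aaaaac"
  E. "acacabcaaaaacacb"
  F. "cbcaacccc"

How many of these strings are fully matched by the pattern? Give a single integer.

A → no match
B → no match
C → no match
D → no match
E → no match
F → no match
Total matched: 0

0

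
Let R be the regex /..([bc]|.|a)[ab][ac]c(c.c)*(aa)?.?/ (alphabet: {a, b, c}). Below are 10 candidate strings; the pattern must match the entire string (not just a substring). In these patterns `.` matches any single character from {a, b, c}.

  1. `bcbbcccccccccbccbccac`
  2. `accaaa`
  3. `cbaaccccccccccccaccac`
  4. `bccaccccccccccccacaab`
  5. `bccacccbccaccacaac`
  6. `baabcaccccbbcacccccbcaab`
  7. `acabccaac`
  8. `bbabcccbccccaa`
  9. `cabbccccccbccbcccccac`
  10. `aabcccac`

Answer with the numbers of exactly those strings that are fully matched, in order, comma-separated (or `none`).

1, 3, 4, 5, 7, 8, 9

1 → match
2 → no match
3 → match
4 → match
5 → match
6 → no match
7 → match
8 → match
9 → match
10 → no match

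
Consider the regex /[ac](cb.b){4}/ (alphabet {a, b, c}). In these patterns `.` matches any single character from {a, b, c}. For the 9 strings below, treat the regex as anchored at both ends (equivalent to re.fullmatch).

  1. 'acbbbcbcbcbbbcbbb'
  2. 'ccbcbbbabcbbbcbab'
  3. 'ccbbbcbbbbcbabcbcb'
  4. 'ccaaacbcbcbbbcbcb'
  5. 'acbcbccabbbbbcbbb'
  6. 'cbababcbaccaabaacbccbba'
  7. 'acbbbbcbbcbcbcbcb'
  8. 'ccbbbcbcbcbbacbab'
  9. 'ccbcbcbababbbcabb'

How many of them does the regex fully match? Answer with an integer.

1

1 → match
2 → no match
3 → no match
4 → no match
5 → no match
6 → no match — must end with 'b'
7 → no match
8 → no match
9 → no match
Total matched: 1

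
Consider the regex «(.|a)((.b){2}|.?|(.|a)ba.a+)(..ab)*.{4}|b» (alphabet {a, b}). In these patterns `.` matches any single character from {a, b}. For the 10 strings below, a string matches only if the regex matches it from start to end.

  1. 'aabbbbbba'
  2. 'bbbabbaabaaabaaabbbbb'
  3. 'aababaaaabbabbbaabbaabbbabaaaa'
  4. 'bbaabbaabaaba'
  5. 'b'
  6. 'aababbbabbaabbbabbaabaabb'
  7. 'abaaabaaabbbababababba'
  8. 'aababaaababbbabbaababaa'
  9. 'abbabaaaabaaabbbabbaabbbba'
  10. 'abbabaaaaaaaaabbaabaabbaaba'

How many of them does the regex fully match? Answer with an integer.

8

1 → match
2 → match
3 → no match
4 → match
5 → match
6 → match
7 → match
8 → match
9 → match
10 → no match
Total matched: 8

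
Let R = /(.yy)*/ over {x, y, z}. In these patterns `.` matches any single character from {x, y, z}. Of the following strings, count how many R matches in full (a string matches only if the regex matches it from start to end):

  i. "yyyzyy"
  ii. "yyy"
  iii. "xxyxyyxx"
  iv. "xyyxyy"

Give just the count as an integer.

3

i → match
ii → match
iii → no match
iv → match
Total matched: 3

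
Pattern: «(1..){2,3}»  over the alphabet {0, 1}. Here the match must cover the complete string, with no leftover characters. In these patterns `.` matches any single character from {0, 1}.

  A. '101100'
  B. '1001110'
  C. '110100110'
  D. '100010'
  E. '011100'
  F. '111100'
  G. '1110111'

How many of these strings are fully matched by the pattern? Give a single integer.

A. '101100' → match
B. '1001110' → no match
C. '110100110' → match
D. '100010' → no match
E. '011100' → no match — must start with '1'
F. '111100' → match
G. '1110111' → no match
Total matched: 3

3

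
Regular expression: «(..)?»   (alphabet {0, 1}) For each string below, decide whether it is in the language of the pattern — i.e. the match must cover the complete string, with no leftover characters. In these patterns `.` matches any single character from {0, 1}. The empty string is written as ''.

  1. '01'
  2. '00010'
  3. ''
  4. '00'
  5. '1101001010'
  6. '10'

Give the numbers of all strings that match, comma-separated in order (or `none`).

1. '01' → match
2. '00010' → no match
3. '' → match
4. '00' → match
5. '1101001010' → no match
6. '10' → match

1, 3, 4, 6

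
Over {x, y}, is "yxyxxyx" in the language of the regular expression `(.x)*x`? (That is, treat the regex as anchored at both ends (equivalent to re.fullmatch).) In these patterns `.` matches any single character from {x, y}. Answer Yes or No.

No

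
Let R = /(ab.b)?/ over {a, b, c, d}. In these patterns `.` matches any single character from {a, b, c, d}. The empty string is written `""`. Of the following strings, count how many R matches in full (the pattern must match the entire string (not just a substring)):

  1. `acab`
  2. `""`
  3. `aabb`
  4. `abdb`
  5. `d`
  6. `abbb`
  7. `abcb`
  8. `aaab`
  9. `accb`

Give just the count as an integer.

4

1 → no match
2 → match
3 → no match
4 → match
5 → no match
6 → match
7 → match
8 → no match
9 → no match
Total matched: 4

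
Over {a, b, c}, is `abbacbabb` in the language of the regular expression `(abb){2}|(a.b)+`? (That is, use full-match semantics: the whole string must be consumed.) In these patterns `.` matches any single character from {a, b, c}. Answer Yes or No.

Yes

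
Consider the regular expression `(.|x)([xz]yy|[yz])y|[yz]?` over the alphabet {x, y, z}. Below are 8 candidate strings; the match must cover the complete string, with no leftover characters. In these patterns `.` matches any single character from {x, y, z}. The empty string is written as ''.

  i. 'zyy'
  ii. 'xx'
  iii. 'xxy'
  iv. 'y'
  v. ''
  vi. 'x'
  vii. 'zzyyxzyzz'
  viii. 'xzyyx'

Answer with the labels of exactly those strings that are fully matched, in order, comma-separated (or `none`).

i, iv, v

i → match
ii → no match
iii → no match
iv → match
v → match
vi → no match
vii → no match
viii → no match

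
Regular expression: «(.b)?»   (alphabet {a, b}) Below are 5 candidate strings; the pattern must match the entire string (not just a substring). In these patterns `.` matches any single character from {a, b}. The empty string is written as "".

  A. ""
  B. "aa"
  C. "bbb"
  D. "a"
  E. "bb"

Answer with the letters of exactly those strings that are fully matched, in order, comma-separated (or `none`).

A, E

A. "" → match
B. "aa" → no match
C. "bbb" → no match
D. "a" → no match
E. "bb" → match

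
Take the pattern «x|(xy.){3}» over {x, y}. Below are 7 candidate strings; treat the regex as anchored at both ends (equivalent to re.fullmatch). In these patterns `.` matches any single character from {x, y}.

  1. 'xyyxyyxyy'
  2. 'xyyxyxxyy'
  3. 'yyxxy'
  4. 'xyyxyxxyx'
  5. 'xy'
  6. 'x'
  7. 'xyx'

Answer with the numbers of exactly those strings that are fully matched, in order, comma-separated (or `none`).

1, 2, 4, 6

1 → match
2 → match
3 → no match
4 → match
5 → no match
6 → match
7 → no match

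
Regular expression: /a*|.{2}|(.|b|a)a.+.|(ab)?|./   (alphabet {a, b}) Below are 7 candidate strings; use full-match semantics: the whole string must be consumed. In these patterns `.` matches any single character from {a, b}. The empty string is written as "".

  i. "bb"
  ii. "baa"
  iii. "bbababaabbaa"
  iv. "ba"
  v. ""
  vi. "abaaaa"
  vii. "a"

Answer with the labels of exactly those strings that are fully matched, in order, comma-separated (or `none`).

i, iv, v, vii

i → match
ii → no match
iii → no match
iv → match
v → match
vi → no match
vii → match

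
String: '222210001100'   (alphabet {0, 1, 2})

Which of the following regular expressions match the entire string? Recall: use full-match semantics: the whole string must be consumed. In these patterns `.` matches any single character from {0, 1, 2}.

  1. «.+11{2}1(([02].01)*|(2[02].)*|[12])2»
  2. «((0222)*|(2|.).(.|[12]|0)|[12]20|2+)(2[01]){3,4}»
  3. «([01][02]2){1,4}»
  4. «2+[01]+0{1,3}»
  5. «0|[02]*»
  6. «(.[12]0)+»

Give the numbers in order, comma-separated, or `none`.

4

1 → no match — must end with '2'
2 → no match
3 → no match — must end with '2'
4 → match
5 → no match
6 → no match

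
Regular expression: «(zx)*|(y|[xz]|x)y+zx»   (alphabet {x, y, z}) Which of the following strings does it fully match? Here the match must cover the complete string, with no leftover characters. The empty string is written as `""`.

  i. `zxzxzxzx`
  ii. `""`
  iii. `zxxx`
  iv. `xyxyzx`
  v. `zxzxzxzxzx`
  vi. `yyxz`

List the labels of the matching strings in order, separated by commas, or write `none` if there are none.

i. `zxzxzxzx` → match
ii. `""` → match
iii. `zxxx` → no match
iv. `xyxyzx` → no match
v. `zxzxzxzxzx` → match
vi. `yyxz` → no match

i, ii, v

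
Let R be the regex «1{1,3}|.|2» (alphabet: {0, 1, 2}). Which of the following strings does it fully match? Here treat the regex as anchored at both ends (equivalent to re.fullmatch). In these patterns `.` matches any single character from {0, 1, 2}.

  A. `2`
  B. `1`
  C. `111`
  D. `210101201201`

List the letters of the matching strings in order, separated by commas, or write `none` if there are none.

A → match
B → match
C → match
D → no match

A, B, C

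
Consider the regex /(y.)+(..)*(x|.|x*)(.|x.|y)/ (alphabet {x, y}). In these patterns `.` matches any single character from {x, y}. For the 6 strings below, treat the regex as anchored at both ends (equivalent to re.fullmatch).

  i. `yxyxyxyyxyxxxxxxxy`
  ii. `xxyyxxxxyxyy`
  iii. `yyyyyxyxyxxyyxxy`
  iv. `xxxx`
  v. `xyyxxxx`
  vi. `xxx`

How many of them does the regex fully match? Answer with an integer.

2

i → match
ii → no match — must start with `y`
iii → match
iv → no match — must start with `y`
v → no match — must start with `y`
vi → no match — must start with `y`
Total matched: 2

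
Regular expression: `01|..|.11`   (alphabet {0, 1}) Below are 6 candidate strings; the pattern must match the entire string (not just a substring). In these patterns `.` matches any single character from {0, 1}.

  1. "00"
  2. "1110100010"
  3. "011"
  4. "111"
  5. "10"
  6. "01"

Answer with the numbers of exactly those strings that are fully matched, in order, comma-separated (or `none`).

1 → match
2 → no match
3 → match
4 → match
5 → match
6 → match

1, 3, 4, 5, 6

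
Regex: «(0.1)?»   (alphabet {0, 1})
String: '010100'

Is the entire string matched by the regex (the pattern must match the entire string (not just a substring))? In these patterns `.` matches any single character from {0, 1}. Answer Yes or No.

No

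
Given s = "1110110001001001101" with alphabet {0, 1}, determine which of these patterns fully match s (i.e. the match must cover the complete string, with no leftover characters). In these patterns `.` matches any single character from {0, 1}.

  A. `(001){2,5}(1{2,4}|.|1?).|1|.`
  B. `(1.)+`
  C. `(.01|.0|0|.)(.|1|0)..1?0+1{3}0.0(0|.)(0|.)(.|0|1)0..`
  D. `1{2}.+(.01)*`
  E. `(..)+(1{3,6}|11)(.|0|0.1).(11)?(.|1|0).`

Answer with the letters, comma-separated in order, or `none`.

D

A → no match
B → no match
C → no match
D → match
E → no match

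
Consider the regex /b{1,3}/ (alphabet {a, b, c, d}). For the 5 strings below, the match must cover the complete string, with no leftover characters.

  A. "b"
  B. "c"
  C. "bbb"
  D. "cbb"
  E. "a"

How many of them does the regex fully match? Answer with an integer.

A → match
B → no match — must start with "b"
C → match
D → no match — must start with "b"
E → no match — must start with "b"
Total matched: 2

2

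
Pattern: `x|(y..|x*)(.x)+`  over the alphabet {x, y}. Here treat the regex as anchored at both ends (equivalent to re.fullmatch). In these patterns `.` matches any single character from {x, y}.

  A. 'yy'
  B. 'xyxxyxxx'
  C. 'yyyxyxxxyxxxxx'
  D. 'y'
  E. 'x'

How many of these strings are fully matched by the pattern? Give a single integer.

A → no match — must end with 'x'
B → no match
C → no match
D → no match — must end with 'x'
E → match
Total matched: 1

1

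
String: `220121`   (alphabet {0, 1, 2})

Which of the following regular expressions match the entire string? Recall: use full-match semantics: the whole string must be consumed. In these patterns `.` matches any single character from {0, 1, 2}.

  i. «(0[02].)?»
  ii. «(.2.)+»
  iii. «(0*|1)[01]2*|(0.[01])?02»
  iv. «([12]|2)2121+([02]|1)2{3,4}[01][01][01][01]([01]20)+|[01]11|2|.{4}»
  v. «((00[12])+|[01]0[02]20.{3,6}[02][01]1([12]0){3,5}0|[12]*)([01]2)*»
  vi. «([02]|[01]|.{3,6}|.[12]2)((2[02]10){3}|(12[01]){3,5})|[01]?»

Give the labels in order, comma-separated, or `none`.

ii

i → no match
ii → match
iii → no match
iv → no match
v → no match
vi → no match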